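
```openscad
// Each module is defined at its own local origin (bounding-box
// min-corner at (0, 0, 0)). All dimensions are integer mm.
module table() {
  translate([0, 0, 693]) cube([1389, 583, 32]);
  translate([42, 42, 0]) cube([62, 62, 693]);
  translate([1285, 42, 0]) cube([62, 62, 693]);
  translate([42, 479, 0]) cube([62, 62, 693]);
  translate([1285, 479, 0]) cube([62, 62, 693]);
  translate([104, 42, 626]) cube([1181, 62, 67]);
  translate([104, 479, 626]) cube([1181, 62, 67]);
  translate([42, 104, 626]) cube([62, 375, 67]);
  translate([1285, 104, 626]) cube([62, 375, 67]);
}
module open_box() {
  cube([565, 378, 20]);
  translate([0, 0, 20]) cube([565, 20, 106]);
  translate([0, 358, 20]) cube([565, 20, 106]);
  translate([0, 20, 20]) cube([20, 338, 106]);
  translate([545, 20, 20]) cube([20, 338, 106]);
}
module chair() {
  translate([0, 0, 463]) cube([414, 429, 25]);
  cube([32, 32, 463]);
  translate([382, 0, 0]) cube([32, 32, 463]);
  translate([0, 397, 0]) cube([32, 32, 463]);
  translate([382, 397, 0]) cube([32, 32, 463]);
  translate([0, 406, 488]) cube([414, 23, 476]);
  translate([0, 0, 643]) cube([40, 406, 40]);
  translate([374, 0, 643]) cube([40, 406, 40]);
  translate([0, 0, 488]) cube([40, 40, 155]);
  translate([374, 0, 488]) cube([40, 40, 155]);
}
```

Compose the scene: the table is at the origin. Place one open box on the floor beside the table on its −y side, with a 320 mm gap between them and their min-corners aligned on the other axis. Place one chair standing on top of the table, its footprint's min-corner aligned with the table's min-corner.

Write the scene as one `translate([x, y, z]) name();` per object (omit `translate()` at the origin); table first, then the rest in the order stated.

table();
translate([0, -698, 0]) open_box();
translate([0, 0, 725]) chair();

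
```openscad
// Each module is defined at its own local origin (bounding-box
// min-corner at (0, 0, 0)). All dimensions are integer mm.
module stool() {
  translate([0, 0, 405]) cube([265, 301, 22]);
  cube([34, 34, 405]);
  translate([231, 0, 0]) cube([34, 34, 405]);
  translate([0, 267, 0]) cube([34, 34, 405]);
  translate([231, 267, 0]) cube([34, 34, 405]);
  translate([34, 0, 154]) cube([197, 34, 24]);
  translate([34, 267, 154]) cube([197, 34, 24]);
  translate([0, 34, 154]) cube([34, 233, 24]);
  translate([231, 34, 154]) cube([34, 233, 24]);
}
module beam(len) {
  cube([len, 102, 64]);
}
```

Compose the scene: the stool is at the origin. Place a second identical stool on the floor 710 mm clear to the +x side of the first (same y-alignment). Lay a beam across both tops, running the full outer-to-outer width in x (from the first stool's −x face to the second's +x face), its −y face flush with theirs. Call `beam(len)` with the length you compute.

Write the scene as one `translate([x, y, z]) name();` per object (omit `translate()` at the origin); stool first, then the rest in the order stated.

stool();
translate([975, 0, 0]) stool();
translate([0, 0, 427]) beam(1240);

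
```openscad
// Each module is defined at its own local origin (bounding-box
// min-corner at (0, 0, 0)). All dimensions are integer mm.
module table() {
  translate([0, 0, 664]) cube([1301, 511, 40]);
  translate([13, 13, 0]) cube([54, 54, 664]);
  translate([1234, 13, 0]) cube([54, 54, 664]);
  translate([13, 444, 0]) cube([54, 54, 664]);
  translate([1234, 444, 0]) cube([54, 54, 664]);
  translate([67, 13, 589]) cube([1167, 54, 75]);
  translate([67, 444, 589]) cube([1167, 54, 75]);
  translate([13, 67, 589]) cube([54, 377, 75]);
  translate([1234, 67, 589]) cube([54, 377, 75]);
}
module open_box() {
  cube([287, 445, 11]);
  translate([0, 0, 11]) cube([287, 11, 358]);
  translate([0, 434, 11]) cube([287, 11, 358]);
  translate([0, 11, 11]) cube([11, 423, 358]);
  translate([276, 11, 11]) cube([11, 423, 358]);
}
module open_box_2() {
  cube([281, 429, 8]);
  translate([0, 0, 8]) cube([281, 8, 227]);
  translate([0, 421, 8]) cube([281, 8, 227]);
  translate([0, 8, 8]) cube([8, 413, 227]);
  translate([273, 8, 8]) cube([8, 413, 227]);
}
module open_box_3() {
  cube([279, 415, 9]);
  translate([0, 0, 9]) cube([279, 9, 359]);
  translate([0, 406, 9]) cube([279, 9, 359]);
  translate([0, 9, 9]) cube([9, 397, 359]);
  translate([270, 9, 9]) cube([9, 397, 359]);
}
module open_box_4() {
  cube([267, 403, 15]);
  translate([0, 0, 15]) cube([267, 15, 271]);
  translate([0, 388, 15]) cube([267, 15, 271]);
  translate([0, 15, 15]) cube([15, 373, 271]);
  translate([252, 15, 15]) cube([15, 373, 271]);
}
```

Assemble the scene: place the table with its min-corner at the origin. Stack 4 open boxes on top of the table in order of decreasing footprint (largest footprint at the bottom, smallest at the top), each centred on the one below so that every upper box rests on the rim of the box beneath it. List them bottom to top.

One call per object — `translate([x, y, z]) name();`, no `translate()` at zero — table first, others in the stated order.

table();
translate([507, 33, 704]) open_box();
translate([510, 41, 1073]) open_box_2();
translate([511, 48, 1308]) open_box_3();
translate([517, 54, 1676]) open_box_4();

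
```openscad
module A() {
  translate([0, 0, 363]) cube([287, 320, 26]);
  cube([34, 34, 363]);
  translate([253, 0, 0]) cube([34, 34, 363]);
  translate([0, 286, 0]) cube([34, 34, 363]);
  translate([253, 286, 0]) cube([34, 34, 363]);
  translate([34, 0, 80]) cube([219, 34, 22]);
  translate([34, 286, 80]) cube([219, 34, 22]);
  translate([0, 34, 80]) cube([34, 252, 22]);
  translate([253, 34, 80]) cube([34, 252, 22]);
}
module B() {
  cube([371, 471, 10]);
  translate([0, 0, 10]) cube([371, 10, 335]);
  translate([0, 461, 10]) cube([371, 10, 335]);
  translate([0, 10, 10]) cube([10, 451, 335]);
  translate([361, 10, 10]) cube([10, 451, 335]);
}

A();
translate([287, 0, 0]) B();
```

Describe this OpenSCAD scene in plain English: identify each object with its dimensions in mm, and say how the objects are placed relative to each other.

A is a four-legged stool. The seat is a 287×320×26 mm slab whose top surface is at z = 389 mm; four square legs, each 34×34 mm in cross-section, run from the floor (z = 0) to the underside of the seat, each flush with a corner of the seat. Four stretchers, 34 mm wide and 22 mm tall, connect adjacent legs with their undersides at z = 80 mm, each running between the inner faces of the legs it joins and aligned with the legs' outer faces on the other axis.

B is an open storage box with external size 371×471×345 mm and wall thickness 10 mm (the base is also 10 mm thick). The base covers the whole footprint; the four walls stand on the base, with the y-facing walls full-width and the x-facing walls fitting between their inner faces.

The open box is against the stool's +x side, with their −y faces flush.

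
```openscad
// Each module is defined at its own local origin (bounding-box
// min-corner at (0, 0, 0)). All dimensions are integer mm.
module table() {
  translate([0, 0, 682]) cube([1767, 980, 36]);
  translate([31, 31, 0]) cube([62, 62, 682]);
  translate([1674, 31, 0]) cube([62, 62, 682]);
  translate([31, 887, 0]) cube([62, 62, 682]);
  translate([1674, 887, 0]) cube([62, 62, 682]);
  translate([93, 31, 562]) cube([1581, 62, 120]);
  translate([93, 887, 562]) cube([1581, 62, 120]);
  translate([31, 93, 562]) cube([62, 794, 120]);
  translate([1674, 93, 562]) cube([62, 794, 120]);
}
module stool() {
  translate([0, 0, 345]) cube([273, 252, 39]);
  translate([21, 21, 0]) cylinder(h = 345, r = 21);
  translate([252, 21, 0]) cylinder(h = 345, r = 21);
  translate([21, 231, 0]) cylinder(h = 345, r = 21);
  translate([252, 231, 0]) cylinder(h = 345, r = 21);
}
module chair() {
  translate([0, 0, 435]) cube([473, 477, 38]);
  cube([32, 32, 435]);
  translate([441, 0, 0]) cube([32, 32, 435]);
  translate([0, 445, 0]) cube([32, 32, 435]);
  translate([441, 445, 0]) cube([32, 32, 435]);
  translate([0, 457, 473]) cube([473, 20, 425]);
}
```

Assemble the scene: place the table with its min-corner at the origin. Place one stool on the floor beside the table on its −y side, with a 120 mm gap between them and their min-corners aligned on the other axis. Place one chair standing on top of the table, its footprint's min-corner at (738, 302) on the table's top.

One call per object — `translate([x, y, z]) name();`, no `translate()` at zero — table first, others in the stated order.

table();
translate([0, -372, 0]) stool();
translate([738, 302, 718]) chair();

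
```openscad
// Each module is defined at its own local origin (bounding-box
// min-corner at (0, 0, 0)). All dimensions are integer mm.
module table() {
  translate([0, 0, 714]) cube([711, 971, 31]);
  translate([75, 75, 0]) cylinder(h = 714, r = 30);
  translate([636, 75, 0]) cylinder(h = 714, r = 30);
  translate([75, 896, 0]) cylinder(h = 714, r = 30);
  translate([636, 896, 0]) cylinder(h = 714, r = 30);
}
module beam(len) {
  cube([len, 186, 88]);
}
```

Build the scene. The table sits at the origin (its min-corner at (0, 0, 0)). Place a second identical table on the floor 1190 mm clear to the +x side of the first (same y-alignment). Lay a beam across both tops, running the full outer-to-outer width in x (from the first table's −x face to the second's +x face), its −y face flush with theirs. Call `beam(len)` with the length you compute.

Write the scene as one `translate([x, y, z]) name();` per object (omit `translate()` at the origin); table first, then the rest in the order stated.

table();
translate([1901, 0, 0]) table();
translate([0, 0, 745]) beam(2612);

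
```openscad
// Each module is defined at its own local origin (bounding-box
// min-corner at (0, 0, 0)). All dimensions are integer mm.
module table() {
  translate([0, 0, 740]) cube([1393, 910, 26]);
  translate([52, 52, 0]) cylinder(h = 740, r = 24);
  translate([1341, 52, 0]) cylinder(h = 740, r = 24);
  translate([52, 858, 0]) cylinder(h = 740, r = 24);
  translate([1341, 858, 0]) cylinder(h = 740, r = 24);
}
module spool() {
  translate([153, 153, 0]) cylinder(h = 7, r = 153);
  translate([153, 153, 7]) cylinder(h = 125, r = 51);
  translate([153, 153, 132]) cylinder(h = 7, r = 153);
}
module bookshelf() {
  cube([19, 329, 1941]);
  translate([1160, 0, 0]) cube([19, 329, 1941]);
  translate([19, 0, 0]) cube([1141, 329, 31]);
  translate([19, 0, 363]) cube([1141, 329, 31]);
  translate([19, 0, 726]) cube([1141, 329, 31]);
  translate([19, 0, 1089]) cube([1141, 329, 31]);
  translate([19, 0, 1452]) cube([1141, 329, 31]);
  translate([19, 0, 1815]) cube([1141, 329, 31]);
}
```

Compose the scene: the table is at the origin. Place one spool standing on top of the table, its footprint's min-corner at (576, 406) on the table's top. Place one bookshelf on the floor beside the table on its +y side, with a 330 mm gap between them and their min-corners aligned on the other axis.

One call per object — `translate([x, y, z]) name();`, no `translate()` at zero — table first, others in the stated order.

table();
translate([576, 406, 766]) spool();
translate([0, 1240, 0]) bookshelf();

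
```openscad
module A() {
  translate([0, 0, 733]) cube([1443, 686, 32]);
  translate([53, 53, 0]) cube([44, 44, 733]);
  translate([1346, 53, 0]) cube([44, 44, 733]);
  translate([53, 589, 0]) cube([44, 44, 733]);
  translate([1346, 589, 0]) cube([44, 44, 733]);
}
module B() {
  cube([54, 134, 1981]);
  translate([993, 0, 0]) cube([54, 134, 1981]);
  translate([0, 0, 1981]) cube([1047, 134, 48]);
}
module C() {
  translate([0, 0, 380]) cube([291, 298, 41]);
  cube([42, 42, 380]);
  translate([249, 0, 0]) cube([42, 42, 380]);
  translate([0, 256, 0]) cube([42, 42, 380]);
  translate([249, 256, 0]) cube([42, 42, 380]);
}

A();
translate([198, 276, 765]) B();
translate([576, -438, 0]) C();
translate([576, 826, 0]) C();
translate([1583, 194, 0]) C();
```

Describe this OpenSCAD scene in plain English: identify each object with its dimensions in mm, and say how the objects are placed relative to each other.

A is a table with a 1443×686 mm rectangular top, 32 mm thick, top surface at z = 765 mm, supported by four 44×44 mm square legs, each inset 53 mm from the nearest pair of top edges, running from the floor.

B is a door frame. The clear opening is 939 mm wide and 1981 mm high. Two 54 mm wide jambs, 134 mm deep, stand either side of the opening from the floor to the top of the opening. A 48 mm thick head sits across the top of both jambs, spanning the full outside width of the frame.

C is a simple wooden stool: a rectangular seat 291 mm (x) by 298 mm (y), 41 mm thick, top face at z = 421 mm, on four square legs, each 42×42 mm in cross-section. The legs rest on z = 0, each flush with a corner of the seat.

The door frame is on top of the table, centred. Three stools sit around the table at the −y, +y, +x sides.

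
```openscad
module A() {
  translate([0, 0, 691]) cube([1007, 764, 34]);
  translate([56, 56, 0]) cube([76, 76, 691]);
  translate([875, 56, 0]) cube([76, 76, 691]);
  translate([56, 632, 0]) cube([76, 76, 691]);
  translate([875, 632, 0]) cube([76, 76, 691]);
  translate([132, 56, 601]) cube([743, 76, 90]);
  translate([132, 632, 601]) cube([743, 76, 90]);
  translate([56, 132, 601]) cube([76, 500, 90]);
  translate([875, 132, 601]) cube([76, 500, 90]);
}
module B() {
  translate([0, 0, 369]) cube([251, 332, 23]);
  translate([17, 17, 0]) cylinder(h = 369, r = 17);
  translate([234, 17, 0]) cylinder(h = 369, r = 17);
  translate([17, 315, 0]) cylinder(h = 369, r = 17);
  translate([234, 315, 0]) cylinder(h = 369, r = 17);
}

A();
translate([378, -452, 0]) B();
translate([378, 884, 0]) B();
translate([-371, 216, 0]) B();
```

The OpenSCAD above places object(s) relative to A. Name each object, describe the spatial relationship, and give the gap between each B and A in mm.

Each stool's nearest face is 120 mm from the table's bounding box.

A is a table. B is a stool. Three stools sit around the table at the −y, +y, −x sides. The gap between each stool and the table is 120 mm.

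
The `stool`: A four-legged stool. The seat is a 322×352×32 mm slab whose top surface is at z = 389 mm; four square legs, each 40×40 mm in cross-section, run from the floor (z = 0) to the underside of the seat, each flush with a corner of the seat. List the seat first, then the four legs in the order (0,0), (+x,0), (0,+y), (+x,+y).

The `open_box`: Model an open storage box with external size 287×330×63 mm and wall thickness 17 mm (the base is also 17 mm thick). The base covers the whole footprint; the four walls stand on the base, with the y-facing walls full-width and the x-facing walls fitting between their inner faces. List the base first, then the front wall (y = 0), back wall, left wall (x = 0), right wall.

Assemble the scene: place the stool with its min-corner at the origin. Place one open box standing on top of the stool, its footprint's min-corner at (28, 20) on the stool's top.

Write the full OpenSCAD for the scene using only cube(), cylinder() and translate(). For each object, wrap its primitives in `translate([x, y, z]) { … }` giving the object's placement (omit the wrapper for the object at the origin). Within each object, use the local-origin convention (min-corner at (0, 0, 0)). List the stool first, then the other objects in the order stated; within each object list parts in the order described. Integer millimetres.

translate([0, 0, 357]) cube([322, 352, 32]);
cube([40, 40, 357]);
translate([282, 0, 0]) cube([40, 40, 357]);
translate([0, 312, 0]) cube([40, 40, 357]);
translate([282, 312, 0]) cube([40, 40, 357]);
translate([28, 20, 389]) {
  cube([287, 330, 17]);
  translate([0, 0, 17]) cube([287, 17, 46]);
  translate([0, 313, 17]) cube([287, 17, 46]);
  translate([0, 17, 17]) cube([17, 296, 46]);
  translate([270, 17, 17]) cube([17, 296, 46]);
}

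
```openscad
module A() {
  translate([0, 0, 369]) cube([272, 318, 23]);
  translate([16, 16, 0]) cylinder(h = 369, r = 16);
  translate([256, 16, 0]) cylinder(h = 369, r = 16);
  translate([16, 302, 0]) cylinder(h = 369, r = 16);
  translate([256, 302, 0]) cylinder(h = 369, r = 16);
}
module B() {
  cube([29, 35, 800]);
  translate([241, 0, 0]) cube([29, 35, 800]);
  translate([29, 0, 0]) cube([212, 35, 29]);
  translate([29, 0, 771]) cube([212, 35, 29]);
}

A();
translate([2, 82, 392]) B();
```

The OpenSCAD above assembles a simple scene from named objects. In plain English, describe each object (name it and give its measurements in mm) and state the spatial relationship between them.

A is a simple wooden stool: a rectangular seat 272 mm (x) by 318 mm (y), 23 mm thick, top face at z = 392 mm, on four round legs, each 32 mm in diameter. The legs rest on z = 0, each leg's axis is inset half a diameter from the nearest pair of seat edges (so the leg's bounding box is flush with the corner).

B is a rectangular picture frame lying in the x–z plane (depth along y). The opening is 212 mm wide (x) by 742 mm tall (z), surrounded by a border 29 mm wide on all four sides. The frame is 35 mm deep and is made of two full-height vertical stiles with two horizontal rails fitted between them.

The picture frame is on top of the stool.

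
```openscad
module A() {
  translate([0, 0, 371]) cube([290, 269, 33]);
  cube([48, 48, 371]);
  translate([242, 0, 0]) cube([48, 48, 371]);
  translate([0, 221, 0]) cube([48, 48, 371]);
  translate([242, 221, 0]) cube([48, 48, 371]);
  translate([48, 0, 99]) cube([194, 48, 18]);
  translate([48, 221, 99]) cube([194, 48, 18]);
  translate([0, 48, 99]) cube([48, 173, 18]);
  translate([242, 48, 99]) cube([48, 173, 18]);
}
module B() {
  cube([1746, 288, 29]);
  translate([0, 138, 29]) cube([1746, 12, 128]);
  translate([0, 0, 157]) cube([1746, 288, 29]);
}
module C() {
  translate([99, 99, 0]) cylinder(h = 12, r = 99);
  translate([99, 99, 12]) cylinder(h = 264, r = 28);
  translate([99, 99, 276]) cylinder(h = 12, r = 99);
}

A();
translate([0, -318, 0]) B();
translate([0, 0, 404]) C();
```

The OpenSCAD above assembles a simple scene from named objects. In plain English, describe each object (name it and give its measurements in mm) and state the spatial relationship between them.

A is a simple wooden stool: a rectangular seat 290 mm (x) by 269 mm (y), 33 mm thick, top face at z = 404 mm, on four square legs, each 48×48 mm in cross-section. The legs rest on z = 0, each flush with a corner of the seat. Four stretchers, 48 mm wide and 18 mm tall, connect adjacent legs with their undersides at z = 99 mm, each running between the inner faces of the legs it joins and aligned with the legs' outer faces on the other axis.

B is an I-beam lying along x, 1746 mm long. Overall section height 186 mm. Two flanges 288 mm wide (y) and 29 mm thick, one on the floor and one at the top; a web 12 mm thick runs between them, centred on the flange width.

C is a spool: two coaxial disc flanges of radius 99 mm and thickness 12 mm, joined by a core cylinder of radius 28 mm and height 264 mm. The lower flange rests on z = 0 and the three cylinders share a vertical axis.

The I-beam is on the floor beside the stool on its −y side. The spool is on top of the stool.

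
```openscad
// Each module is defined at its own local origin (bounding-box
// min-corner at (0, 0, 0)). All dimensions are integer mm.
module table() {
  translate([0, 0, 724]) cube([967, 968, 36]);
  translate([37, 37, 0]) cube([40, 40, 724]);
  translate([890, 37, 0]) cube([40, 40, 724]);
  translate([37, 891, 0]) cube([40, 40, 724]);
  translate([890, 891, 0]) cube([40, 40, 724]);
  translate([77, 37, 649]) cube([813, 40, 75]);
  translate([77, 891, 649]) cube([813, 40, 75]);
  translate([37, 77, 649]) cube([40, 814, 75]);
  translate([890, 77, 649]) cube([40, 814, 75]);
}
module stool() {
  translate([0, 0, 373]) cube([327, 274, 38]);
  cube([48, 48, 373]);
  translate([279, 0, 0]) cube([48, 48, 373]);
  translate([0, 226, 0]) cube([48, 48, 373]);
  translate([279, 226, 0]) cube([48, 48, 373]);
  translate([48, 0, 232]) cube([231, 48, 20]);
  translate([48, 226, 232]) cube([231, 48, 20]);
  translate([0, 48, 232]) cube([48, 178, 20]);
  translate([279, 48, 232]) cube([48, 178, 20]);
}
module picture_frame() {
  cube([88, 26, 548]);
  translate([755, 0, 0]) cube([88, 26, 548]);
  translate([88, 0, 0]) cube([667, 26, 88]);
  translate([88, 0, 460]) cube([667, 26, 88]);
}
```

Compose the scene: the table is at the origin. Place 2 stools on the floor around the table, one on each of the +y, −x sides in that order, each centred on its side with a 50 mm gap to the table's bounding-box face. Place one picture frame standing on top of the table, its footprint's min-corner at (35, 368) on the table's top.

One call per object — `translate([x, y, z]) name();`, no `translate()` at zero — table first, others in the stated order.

table();
translate([320, 1018, 0]) stool();
translate([-377, 347, 0]) stool();
translate([35, 368, 760]) picture_frame();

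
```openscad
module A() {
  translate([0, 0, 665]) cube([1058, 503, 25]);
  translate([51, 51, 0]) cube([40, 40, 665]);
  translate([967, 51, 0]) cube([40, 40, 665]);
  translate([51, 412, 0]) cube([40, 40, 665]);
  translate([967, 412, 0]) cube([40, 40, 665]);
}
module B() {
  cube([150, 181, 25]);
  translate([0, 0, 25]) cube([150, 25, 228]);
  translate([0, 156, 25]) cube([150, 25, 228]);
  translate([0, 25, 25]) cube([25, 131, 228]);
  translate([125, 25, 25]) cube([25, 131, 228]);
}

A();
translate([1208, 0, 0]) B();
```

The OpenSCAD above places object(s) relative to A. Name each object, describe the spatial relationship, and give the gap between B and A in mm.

The open box's nearest face is 150 mm from the table's +x face.

A is a table. B is an open box. The open box is on the floor beside the table on its +x side. The gap between the open box and the table is 150 mm.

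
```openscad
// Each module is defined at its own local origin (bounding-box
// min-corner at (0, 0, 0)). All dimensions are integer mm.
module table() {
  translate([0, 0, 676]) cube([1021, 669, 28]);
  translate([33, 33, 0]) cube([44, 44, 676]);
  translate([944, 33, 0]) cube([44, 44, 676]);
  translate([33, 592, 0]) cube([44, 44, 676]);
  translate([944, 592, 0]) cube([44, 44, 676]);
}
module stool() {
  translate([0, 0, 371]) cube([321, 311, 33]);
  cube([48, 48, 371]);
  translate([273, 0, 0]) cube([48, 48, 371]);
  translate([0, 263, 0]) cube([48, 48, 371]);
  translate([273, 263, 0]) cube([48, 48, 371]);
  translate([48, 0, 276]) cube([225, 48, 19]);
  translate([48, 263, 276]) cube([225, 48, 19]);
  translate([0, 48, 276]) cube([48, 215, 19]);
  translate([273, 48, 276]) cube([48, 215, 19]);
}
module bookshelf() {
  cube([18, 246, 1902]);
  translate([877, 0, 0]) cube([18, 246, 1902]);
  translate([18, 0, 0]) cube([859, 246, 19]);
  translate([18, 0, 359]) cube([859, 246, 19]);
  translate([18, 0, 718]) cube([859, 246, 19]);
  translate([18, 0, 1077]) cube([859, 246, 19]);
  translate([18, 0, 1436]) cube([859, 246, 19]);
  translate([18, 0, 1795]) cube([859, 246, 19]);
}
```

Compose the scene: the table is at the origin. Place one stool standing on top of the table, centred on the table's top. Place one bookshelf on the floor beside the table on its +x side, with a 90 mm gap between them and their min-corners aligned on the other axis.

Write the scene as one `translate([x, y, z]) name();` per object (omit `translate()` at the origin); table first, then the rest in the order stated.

table();
translate([350, 179, 704]) stool();
translate([1111, 0, 0]) bookshelf();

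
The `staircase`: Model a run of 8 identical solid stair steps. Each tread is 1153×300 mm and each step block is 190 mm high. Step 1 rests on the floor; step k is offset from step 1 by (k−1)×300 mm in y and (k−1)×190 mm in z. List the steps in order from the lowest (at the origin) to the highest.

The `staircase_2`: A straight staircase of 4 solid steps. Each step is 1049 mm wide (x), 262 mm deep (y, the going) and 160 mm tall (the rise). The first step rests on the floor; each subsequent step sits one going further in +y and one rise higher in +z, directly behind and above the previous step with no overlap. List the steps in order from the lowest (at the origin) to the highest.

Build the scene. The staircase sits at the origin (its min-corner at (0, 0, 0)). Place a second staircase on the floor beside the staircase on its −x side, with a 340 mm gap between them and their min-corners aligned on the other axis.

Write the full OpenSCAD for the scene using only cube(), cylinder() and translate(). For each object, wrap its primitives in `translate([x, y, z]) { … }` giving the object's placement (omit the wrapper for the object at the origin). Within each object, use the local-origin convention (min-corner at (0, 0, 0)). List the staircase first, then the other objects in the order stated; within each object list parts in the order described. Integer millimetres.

cube([1153, 300, 190]);
translate([0, 300, 190]) cube([1153, 300, 190]);
translate([0, 600, 380]) cube([1153, 300, 190]);
translate([0, 900, 570]) cube([1153, 300, 190]);
translate([0, 1200, 760]) cube([1153, 300, 190]);
translate([0, 1500, 950]) cube([1153, 300, 190]);
translate([0, 1800, 1140]) cube([1153, 300, 190]);
translate([0, 2100, 1330]) cube([1153, 300, 190]);
translate([-1389, 0, 0]) {
  cube([1049, 262, 160]);
  translate([0, 262, 160]) cube([1049, 262, 160]);
  translate([0, 524, 320]) cube([1049, 262, 160]);
  translate([0, 786, 480]) cube([1049, 262, 160]);
}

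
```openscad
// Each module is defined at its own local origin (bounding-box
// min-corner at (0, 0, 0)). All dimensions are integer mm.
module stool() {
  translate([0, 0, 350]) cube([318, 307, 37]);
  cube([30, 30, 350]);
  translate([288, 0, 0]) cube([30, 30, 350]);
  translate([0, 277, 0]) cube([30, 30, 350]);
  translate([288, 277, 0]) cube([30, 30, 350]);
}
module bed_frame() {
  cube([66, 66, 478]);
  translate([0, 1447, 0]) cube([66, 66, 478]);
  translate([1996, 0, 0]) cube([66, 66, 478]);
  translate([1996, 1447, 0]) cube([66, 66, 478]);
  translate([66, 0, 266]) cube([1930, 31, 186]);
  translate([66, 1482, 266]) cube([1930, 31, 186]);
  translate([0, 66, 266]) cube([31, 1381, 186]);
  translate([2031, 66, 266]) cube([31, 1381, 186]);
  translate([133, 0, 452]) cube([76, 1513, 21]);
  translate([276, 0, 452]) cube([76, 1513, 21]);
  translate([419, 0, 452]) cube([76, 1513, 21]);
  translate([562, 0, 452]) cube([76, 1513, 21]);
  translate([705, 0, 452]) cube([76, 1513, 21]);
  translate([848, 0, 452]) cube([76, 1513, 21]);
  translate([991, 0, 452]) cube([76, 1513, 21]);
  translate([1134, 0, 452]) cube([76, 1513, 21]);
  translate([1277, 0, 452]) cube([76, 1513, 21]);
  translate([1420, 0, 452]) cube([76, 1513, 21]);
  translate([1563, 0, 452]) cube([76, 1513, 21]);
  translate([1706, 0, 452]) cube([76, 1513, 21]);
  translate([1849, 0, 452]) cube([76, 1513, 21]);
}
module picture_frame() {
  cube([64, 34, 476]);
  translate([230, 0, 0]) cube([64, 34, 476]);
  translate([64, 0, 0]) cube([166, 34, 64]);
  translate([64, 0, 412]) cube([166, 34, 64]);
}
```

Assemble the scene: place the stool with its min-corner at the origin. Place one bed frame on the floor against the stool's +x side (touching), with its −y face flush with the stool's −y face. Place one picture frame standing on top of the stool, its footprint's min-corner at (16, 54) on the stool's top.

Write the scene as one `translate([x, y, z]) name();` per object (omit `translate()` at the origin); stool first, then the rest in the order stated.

stool();
translate([318, 0, 0]) bed_frame();
translate([16, 54, 387]) picture_frame();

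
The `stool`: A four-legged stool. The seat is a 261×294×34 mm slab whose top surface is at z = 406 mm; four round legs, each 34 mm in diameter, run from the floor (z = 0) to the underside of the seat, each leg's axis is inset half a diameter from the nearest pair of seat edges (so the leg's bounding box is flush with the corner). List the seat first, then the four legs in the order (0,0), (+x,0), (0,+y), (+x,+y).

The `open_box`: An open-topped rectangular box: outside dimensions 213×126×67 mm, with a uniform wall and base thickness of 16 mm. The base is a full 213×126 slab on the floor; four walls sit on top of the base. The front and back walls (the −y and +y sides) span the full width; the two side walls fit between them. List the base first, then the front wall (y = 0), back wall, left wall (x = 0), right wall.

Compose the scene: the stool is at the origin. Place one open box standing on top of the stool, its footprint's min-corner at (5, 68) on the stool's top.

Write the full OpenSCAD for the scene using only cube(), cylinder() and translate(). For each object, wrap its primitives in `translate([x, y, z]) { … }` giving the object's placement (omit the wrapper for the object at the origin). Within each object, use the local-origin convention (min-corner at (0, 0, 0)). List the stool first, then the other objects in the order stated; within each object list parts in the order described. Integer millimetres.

translate([0, 0, 372]) cube([261, 294, 34]);
translate([17, 17, 0]) cylinder(h = 372, r = 17);
translate([244, 17, 0]) cylinder(h = 372, r = 17);
translate([17, 277, 0]) cylinder(h = 372, r = 17);
translate([244, 277, 0]) cylinder(h = 372, r = 17);
translate([5, 68, 406]) {
  cube([213, 126, 16]);
  translate([0, 0, 16]) cube([213, 16, 51]);
  translate([0, 110, 16]) cube([213, 16, 51]);
  translate([0, 16, 16]) cube([16, 94, 51]);
  translate([197, 16, 16]) cube([16, 94, 51]);
}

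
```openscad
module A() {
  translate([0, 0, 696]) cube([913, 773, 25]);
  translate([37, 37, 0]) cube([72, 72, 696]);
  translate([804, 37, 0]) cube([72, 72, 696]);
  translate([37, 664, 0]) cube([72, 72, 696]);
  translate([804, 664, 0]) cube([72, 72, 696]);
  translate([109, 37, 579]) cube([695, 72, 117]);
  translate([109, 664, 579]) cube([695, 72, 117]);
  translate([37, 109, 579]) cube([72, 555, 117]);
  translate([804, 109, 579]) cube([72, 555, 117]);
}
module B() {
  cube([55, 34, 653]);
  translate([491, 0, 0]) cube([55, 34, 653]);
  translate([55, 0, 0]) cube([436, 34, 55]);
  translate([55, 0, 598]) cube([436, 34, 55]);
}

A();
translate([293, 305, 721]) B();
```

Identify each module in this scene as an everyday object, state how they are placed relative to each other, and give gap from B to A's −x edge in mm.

The picture frame's min-x is at 293; the table's min-x is 0; gap = 293 mm.

A is a table. B is a picture frame. The picture frame is on top of the table. The gap from the picture frame to the table's −x edge is 293 mm.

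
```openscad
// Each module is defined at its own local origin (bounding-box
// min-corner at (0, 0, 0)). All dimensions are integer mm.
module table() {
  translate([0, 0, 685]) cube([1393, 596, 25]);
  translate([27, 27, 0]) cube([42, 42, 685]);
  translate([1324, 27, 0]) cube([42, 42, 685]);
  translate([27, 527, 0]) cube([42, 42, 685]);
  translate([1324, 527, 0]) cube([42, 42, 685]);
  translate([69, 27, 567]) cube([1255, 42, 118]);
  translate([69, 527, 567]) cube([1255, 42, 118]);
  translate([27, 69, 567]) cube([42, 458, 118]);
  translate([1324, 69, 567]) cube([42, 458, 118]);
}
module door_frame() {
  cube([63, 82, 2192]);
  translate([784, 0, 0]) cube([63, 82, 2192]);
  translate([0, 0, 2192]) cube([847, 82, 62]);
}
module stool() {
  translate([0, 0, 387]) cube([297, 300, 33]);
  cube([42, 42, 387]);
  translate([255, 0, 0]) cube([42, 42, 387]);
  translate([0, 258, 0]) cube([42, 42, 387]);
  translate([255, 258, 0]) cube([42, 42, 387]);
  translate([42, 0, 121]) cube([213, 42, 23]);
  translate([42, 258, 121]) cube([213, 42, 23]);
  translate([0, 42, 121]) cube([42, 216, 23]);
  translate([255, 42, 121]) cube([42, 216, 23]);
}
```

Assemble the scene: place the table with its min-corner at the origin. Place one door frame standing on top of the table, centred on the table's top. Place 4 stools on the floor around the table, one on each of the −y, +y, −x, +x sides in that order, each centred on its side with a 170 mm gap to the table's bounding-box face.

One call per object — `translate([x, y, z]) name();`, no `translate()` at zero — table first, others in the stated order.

table();
translate([273, 257, 710]) door_frame();
translate([548, -470, 0]) stool();
translate([548, 766, 0]) stool();
translate([-467, 148, 0]) stool();
translate([1563, 148, 0]) stool();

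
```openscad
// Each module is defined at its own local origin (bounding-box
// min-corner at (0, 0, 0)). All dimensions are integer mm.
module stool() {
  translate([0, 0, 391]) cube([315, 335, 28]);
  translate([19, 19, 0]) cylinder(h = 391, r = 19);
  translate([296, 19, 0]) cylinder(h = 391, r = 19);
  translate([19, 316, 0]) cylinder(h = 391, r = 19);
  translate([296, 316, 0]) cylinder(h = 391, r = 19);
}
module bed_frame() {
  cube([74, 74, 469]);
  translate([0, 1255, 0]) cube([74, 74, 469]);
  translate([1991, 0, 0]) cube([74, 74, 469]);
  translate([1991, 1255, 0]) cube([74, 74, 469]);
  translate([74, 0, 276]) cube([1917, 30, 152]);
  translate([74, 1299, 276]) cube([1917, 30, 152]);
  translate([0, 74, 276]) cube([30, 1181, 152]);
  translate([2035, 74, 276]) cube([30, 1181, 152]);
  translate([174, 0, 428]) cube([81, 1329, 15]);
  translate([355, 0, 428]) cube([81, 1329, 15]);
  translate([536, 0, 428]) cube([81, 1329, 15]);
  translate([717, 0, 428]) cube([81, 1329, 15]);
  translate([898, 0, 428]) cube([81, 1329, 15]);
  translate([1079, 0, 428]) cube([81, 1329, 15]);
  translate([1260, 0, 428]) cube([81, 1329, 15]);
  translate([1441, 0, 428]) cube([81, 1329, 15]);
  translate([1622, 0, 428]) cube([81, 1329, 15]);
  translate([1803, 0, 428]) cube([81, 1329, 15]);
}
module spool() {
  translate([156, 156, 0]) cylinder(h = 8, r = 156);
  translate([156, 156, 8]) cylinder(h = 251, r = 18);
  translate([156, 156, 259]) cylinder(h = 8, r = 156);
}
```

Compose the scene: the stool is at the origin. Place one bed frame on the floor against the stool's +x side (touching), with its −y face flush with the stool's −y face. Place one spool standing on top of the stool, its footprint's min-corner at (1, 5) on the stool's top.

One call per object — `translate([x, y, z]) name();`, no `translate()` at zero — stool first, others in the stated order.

stool();
translate([315, 0, 0]) bed_frame();
translate([1, 5, 419]) spool();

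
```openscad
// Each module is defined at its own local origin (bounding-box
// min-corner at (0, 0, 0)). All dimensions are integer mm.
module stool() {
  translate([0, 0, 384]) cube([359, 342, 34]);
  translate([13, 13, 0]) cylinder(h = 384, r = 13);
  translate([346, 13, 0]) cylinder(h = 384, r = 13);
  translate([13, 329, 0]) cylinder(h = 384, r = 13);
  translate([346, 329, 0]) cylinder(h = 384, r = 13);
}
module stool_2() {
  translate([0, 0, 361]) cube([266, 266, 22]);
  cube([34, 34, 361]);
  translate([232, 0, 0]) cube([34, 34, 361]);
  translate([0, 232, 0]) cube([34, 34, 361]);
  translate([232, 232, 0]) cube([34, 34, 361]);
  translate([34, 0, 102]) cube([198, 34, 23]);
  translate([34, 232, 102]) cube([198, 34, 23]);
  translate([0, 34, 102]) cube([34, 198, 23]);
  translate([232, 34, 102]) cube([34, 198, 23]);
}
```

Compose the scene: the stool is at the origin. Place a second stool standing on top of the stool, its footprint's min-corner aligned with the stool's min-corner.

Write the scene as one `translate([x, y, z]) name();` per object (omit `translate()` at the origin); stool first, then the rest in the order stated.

stool();
translate([0, 0, 418]) stool_2();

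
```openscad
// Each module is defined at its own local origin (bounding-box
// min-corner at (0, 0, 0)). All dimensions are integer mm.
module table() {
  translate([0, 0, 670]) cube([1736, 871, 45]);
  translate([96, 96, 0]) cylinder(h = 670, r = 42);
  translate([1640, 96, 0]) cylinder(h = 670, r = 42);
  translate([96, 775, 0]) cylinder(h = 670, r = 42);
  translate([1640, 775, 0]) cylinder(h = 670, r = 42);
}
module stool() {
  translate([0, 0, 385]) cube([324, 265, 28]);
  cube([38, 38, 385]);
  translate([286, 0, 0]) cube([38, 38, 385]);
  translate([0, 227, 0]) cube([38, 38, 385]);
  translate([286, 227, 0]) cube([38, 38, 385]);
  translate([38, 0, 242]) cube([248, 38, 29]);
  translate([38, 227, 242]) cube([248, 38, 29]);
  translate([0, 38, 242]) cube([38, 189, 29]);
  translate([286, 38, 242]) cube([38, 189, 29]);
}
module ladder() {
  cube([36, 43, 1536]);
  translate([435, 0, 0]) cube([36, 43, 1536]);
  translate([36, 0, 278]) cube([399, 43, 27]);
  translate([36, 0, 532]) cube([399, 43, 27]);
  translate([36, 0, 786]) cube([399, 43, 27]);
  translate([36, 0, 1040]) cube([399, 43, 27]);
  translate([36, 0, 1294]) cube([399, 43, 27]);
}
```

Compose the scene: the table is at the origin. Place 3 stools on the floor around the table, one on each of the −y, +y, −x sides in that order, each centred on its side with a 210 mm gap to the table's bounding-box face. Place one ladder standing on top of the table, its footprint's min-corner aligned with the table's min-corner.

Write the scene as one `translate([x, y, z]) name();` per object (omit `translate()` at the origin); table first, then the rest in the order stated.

table();
translate([706, -475, 0]) stool();
translate([706, 1081, 0]) stool();
translate([-534, 303, 0]) stool();
translate([0, 0, 715]) ladder();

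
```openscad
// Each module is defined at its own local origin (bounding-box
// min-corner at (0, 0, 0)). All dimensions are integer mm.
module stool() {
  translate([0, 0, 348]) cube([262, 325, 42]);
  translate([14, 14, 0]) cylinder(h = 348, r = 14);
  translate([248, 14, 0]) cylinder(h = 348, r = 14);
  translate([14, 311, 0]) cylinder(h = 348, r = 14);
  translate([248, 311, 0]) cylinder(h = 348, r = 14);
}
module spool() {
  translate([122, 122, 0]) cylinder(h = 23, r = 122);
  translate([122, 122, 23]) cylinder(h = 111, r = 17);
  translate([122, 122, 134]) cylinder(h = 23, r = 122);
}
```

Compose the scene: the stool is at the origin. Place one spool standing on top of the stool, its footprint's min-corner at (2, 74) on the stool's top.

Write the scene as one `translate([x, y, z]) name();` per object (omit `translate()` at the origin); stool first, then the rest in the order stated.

stool();
translate([2, 74, 390]) spool();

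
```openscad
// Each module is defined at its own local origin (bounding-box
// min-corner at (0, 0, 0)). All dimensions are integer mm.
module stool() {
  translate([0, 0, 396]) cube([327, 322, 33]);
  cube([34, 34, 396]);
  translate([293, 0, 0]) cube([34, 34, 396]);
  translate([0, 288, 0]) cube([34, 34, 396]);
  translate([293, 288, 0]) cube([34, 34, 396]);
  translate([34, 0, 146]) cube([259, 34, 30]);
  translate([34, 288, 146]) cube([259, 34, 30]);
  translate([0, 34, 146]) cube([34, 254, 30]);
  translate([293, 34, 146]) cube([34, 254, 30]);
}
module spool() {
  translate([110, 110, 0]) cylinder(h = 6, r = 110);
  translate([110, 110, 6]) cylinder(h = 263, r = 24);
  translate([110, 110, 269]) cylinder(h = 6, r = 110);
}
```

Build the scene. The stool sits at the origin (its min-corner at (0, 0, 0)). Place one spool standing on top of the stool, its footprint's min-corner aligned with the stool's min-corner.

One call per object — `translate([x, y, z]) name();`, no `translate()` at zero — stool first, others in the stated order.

stool();
translate([0, 0, 429]) spool();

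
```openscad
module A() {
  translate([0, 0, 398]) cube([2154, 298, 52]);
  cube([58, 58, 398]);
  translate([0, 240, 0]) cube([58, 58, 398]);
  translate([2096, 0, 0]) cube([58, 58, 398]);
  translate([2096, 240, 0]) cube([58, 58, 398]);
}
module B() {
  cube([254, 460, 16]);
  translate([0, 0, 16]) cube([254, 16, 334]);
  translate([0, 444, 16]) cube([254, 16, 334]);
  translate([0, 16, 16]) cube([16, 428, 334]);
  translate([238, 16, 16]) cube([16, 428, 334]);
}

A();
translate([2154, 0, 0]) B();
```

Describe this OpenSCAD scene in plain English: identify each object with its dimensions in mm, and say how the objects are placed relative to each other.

A is a bench: a 2154×298 mm seat slab, 52 mm thick, top at z = 450 mm, on four 58×58 mm square legs flush with the seat corners and standing on z = 0.

B is an open-topped rectangular box: outside dimensions 254×460×350 mm, with a uniform wall and base thickness of 16 mm. The base is a full 254×460 slab on the floor; four walls sit on top of the base. The front and back walls (the −y and +y sides) span the full width; the two side walls fit between them.

The open box is against the bench's +x side, with their −y faces flush.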